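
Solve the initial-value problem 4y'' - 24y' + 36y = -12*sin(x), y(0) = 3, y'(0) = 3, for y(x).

y = -9*cos(x)/50 - 6*sin(x)/25 + 159*exp(3*x)/50 - 63*x*exp(3*x)/10

Divide through by 4: y'' - 6y' + 9y = -3*sin(x).
Characteristic equation r² - 6r + 9 = 0 has discriminant (-6)² - 4·(9) = 0, so r = 3 is a repeated root.
Hence y_h = (C1 + C2*x)*exp(3*x).
Try y_p = A*cos(x) + B*sin(x). Substituting and equating the coefficients of cos(x) and sin(x) gives A = -9/50, B = -6/25, so y_p = -9*cos(x)/50 - 6*sin(x)/25.
General solution: y = -9*cos(x)/50 - 6*sin(x)/25 + C1*exp(3*x) + C2*x*exp(3*x).
Apply the initial conditions: y(0) = -9/50 + C1 = 3 and y'(0) = -6/25 + C2 + 3*C1 = 3. Solving gives C1 = 159/50, C2 = -63/10.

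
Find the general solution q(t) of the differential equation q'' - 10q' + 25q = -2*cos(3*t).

q = -8*cos(3*t)/289 + 15*sin(3*t)/289 + C1*exp(5*t) + C2*t*exp(5*t)

Characteristic equation r² - 10r + 25 = 0 has discriminant (-10)² - 4·(25) = 0, so r = 5 is a repeated root.
Hence q_h = (C1 + C2*t)*exp(5*t).
Try q_p = A*cos(3*t) + B*sin(3*t). Substituting and equating the coefficients of cos(3t) and sin(3t) gives A = -8/289, B = 15/289, so q_p = -8*cos(3*t)/289 + 15*sin(3*t)/289.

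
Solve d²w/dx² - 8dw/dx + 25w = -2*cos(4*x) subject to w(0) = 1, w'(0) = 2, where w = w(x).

w = -18*cos(4*x)/1105 + 64*sin(4*x)/1105 - 846*exp(4*x)*sin(3*x)/1105 + 1123*cos(3*x)*exp(4*x)/1105

Characteristic equation r² - 8r + 25 = 0 has discriminant (-8)² - 4·(25) = -36 < 0, so r = 4 ± 3i.
Hence w_h = C1*cos(3*x)*exp(4*x) + C2*exp(4*x)*sin(3*x).
Try w_p = A*cos(4*x) + B*sin(4*x). Substituting and equating the coefficients of cos(4x) and sin(4x) gives A = -18/1105, B = 64/1105, so w_p = -18*cos(4*x)/1105 + 64*sin(4*x)/1105.
General solution: w = -18*cos(4*x)/1105 + 64*sin(4*x)/1105 + C1*cos(3*x)*exp(4*x) + C2*exp(4*x)*sin(3*x).
Apply the initial conditions: w(0) = -18/1105 + C1 = 1 and w'(0) = 256/1105 + 3*C2 + 4*C1 = 2. Solving gives C1 = 1123/1105, C2 = -846/1105.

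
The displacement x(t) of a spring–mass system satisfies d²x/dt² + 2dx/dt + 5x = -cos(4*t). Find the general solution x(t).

x = -8*sin(4*t)/185 + 11*cos(4*t)/185 + C1*cos(2*t)*exp(-t) + C2*exp(-t)*sin(2*t)

Characteristic equation r² + 2r + 5 = 0 has discriminant (2)² - 4·(5) = -16 < 0, so r = -1 ± 2i.
Hence x_h = C1*cos(2*t)*exp(-t) + C2*exp(-t)*sin(2*t).
Try x_p = A*cos(4*t) + B*sin(4*t). Substituting and equating the coefficients of cos(4t) and sin(4t) gives A = 11/185, B = -8/185, so x_p = -8*sin(4*t)/185 + 11*cos(4*t)/185.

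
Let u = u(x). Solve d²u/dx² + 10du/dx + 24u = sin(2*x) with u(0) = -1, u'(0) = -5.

u = -109*exp(-4*x)/20 - cos(2*x)/40 + sin(2*x)/40 + 179*exp(-6*x)/40

Characteristic equation r² + 10r + 24 = 0 factors as (r + 6)(r + 4) = 0, so r = -6, -4.
Hence u_h = C1*exp(-6*x) + C2*exp(-4*x).
Try u_p = A*cos(2*x) + B*sin(2*x). Substituting and equating the coefficients of cos(2x) and sin(2x) gives A = -1/40, B = 1/40, so u_p = -cos(2*x)/40 + sin(2*x)/40.
General solution: u = -cos(2*x)/40 + sin(2*x)/40 + C1*exp(-6*x) + C2*exp(-4*x).
Apply the initial conditions: u(0) = -1/40 + C1 + C2 = -1 and u'(0) = 1/20 - 6*C1 - 4*C2 = -5. Solving gives C1 = 179/40, C2 = -109/20.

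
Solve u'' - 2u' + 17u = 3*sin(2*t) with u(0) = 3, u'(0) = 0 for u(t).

u = 12*cos(2*t)/185 + 39*sin(2*t)/185 - 621*exp(t)*sin(4*t)/740 + 543*cos(4*t)*exp(t)/185

Characteristic equation r² - 2r + 17 = 0 has discriminant (-2)² - 4·(17) = -64 < 0, so r = 1 ± 4i.
Hence u_h = C1*cos(4*t)*exp(t) + C2*exp(t)*sin(4*t).
Try u_p = A*cos(2*t) + B*sin(2*t). Substituting and equating the coefficients of cos(2t) and sin(2t) gives A = 12/185, B = 39/185, so u_p = 12*cos(2*t)/185 + 39*sin(2*t)/185.
General solution: u = 12*cos(2*t)/185 + 39*sin(2*t)/185 + C1*cos(4*t)*exp(t) + C2*exp(t)*sin(4*t).
Apply the initial conditions: u(0) = 12/185 + C1 = 3 and u'(0) = 78/185 + C1 + 4*C2 = 0. Solving gives C1 = 543/185, C2 = -621/740.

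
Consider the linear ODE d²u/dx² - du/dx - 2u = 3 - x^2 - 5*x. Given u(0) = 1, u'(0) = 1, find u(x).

Characteristic equation r² - r - 2 = 0 factors as (r + 1)(r - 2) = 0, so r = -1, 2.
Hence u_h = C1*exp(-x) + C2*exp(2*x).
For the particular solution try u_p = A0 + A1*x + A2*x^2. Substituting and matching coefficients of each power of x gives A0 = -2, A1 = 2, A2 = 1/2, so u_p = -2 + x^2/2 + 2*x.
General solution: u = -2 + x^2/2 + 2*x + C1*exp(-x) + C2*exp(2*x).
Apply the initial conditions: u(0) = -2 + C1 + C2 = 1 and u'(0) = 2 - C1 + 2*C2 = 1. Solving gives C1 = 7/3, C2 = 2/3.

u = -2 + x**2/2 + 2*x + 2*exp(2*x)/3 + 7*exp(-x)/3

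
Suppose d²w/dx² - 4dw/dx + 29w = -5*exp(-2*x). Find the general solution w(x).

w = -5*exp(-2*x)/41 + C1*cos(5*x)*exp(2*x) + C2*exp(2*x)*sin(5*x)

Characteristic equation r² - 4r + 29 = 0 has discriminant (-4)² - 4·(29) = -100 < 0, so r = 2 ± 5i.
Hence w_h = C1*cos(5*x)*exp(2*x) + C2*exp(2*x)*sin(5*x).
Try w_p = A*exp(-2*x). Substituting into the equation and dividing by exp(-2*x) gives A = -5/41, so w_p = -5*exp(-2*x)/41.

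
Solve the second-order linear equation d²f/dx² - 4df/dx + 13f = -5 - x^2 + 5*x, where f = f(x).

Characteristic equation r² - 4r + 13 = 0 has discriminant (-4)² - 4·(13) = -36 < 0, so r = 2 ± 3i.
Hence f_h = C1*cos(3*x)*exp(2*x) + C2*exp(2*x)*sin(3*x).
For the particular solution try f_p = A0 + A1*x + A2*x^2. Substituting and matching coefficients of each power of x gives A0 = -591/2197, A1 = 57/169, A2 = -1/13, so f_p = -591/2197 - x^2/13 + 57*x/169.

f = -591/2197 - x**2/13 + 57*x/169 + C1*cos(3*x)*exp(2*x) + C2*exp(2*x)*sin(3*x)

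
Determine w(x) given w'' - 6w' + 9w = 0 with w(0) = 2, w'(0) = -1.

Characteristic equation r² - 6r + 9 = 0 has discriminant (-6)² - 4·(9) = 0, so r = 3 is a repeated root.
Hence w_h = (C1 + C2*x)*exp(3*x).
Apply the initial conditions: w(0) = C1 = 2 and w'(0) = C2 + 3*C1 = -1. Solving gives C1 = 2, C2 = -7.

w = 2*exp(3*x) - 7*x*exp(3*x)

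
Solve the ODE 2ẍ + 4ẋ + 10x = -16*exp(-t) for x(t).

x = -2*exp(-t) + C1*cos(2*t)*exp(-t) + C2*exp(-t)*sin(2*t)

Divide through by 2: x'' + 2x' + 5x = -8*exp(-t).
Characteristic equation r² + 2r + 5 = 0 has discriminant (2)² - 4·(5) = -16 < 0, so r = -1 ± 2i.
Hence x_h = C1*cos(2*t)*exp(-t) + C2*exp(-t)*sin(2*t).
Try x_p = A*exp(-t). Substituting into the equation and dividing by exp(-t) gives A = -2, so x_p = -2*exp(-t).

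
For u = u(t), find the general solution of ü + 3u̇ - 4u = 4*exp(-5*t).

u = 2*exp(-5*t)/3 + C1*exp(t) + C2*exp(-4*t)

Characteristic equation r² + 3r - 4 = 0 factors as (r - 1)(r + 4) = 0, so r = 1, -4.
Hence u_h = C1*exp(t) + C2*exp(-4*t).
Try u_p = A*exp(-5*t). Substituting into the equation and dividing by exp(-5*t) gives A = 2/3, so u_p = 2*exp(-5*t)/3.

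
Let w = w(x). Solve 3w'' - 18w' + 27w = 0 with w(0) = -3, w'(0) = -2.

w = -3*exp(3*x) + 7*x*exp(3*x)

Divide through by 3: w'' - 6w' + 9w = 0.
Characteristic equation r² - 6r + 9 = 0 has discriminant (-6)² - 4·(9) = 0, so r = 3 is a repeated root.
Hence w_h = (C1 + C2*x)*exp(3*x).
Apply the initial conditions: w(0) = C1 = -3 and w'(0) = C2 + 3*C1 = -2. Solving gives C1 = -3, C2 = 7.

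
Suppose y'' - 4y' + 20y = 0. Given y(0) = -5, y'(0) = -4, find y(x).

y = -5*cos(4*x)*exp(2*x) + 3*exp(2*x)*sin(4*x)/2

Characteristic equation r² - 4r + 20 = 0 has discriminant (-4)² - 4·(20) = -64 < 0, so r = 2 ± 4i.
Hence y_h = C1*cos(4*x)*exp(2*x) + C2*exp(2*x)*sin(4*x).
Apply the initial conditions: y(0) = C1 = -5 and y'(0) = 2*C1 + 4*C2 = -4. Solving gives C1 = -5, C2 = 3/2.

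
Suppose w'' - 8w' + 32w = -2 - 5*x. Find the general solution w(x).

Characteristic equation r² - 8r + 32 = 0 has discriminant (-8)² - 4·(32) = -64 < 0, so r = 4 ± 4i.
Hence w_h = C1*cos(4*x)*exp(4*x) + C2*exp(4*x)*sin(4*x).
For the particular solution try w_p = A0 + A1*x. Substituting and matching coefficients of each power of x gives A0 = -13/128, A1 = -5/32, so w_p = -13/128 - 5*x/32.

w = -13/128 - 5*x/32 + C1*cos(4*x)*exp(4*x) + C2*exp(4*x)*sin(4*x)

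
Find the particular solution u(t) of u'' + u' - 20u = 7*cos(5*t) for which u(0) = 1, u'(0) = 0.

u = -63*cos(5*t)/410 + 7*sin(5*t)/410 + 47*exp(-5*t)/90 + 233*exp(4*t)/369

Characteristic equation r² + r - 20 = 0 factors as (r + 5)(r - 4) = 0, so r = -5, 4.
Hence u_h = C1*exp(-5*t) + C2*exp(4*t).
Try u_p = A*cos(5*t) + B*sin(5*t). Substituting and equating the coefficients of cos(5t) and sin(5t) gives A = -63/410, B = 7/410, so u_p = -63*cos(5*t)/410 + 7*sin(5*t)/410.
General solution: u = -63*cos(5*t)/410 + 7*sin(5*t)/410 + C1*exp(-5*t) + C2*exp(4*t).
Apply the initial conditions: u(0) = -63/410 + C1 + C2 = 1 and u'(0) = 7/82 - 5*C1 + 4*C2 = 0. Solving gives C1 = 47/90, C2 = 233/369.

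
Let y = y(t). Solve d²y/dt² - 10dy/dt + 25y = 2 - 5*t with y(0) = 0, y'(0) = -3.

y = -t/5 - 14*t*exp(5*t)/5

Characteristic equation r² - 10r + 25 = 0 has discriminant (-10)² - 4·(25) = 0, so r = 5 is a repeated root.
Hence y_h = (C1 + C2*t)*exp(5*t).
For the particular solution try y_p = A0 + A1*t. Substituting and matching coefficients of each power of t gives A0 = 0, A1 = -1/5, so y_p = -t/5.
General solution: y = -t/5 + C1*exp(5*t) + C2*t*exp(5*t).
Apply the initial conditions: y(0) = C1 = 0 and y'(0) = -1/5 + C2 + 5*C1 = -3. Solving gives C1 = 0, C2 = -14/5.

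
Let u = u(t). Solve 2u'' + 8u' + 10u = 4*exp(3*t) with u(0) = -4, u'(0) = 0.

Divide through by 2: u'' + 4u' + 5u = 2*exp(3*t).
Characteristic equation r² + 4r + 5 = 0 has discriminant (4)² - 4·(5) = -4 < 0, so r = -2 ± i.
Hence u_h = C1*cos(t)*exp(-2*t) + C2*exp(-2*t)*sin(t).
Try u_p = A*exp(3*t). Substituting into the equation and dividing by exp(3*t) gives A = 1/13, so u_p = exp(3*t)/13.
General solution: u = exp(3*t)/13 + C1*cos(t)*exp(-2*t) + C2*exp(-2*t)*sin(t).
Apply the initial conditions: u(0) = 1/13 + C1 = -4 and u'(0) = 3/13 + C2 - 2*C1 = 0. Solving gives C1 = -53/13, C2 = -109/13.

u = exp(3*t)/13 - 109*exp(-2*t)*sin(t)/13 - 53*cos(t)*exp(-2*t)/13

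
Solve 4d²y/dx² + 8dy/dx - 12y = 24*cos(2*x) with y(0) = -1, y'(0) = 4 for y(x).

y = -47*exp(-3*x)/52 - 42*cos(2*x)/65 + 11*exp(x)/20 + 24*sin(2*x)/65

Divide through by 4: y'' + 2y' - 3y = 6*cos(2*x).
Characteristic equation r² + 2r - 3 = 0 factors as (r + 3)(r - 1) = 0, so r = -3, 1.
Hence y_h = C1*exp(-3*x) + C2*exp(x).
Try y_p = A*cos(2*x) + B*sin(2*x). Substituting and equating the coefficients of cos(2x) and sin(2x) gives A = -42/65, B = 24/65, so y_p = -42*cos(2*x)/65 + 24*sin(2*x)/65.
General solution: y = -42*cos(2*x)/65 + 24*sin(2*x)/65 + C1*exp(-3*x) + C2*exp(x).
Apply the initial conditions: y(0) = -42/65 + C1 + C2 = -1 and y'(0) = 48/65 + C2 - 3*C1 = 4. Solving gives C1 = -47/52, C2 = 11/20.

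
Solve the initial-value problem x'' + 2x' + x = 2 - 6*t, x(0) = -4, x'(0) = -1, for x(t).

x = 14 - 18*exp(-t) - 6*t - 13*t*exp(-t)

Characteristic equation r² + 2r + 1 = 0 has discriminant (2)² - 4·(1) = 0, so r = -1 is a repeated root.
Hence x_h = (C1 + C2*t)*exp(-t).
For the particular solution try x_p = A0 + A1*t. Substituting and matching coefficients of each power of t gives A0 = 14, A1 = -6, so x_p = 14 - 6*t.
General solution: x = 14 - 6*t + C1*exp(-t) + C2*t*exp(-t).
Apply the initial conditions: x(0) = 14 + C1 = -4 and x'(0) = -6 + C2 - C1 = -1. Solving gives C1 = -18, C2 = -13.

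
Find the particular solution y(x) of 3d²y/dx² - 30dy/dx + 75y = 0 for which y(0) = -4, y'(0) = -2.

Divide through by 3: y'' - 10y' + 25y = 0.
Characteristic equation r² - 10r + 25 = 0 has discriminant (-10)² - 4·(25) = 0, so r = 5 is a repeated root.
Hence y_h = (C1 + C2*x)*exp(5*x).
Apply the initial conditions: y(0) = C1 = -4 and y'(0) = C2 + 5*C1 = -2. Solving gives C1 = -4, C2 = 18.

y = -4*exp(5*x) + 18*x*exp(5*x)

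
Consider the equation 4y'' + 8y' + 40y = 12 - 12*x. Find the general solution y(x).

y = 9/25 - 3*x/10 + C1*cos(3*x)*exp(-x) + C2*exp(-x)*sin(3*x)

Divide through by 4: y'' + 2y' + 10y = 3 - 3*x.
Characteristic equation r² + 2r + 10 = 0 has discriminant (2)² - 4·(10) = -36 < 0, so r = -1 ± 3i.
Hence y_h = C1*cos(3*x)*exp(-x) + C2*exp(-x)*sin(3*x).
For the particular solution try y_p = A0 + A1*x. Substituting and matching coefficients of each power of x gives A0 = 9/25, A1 = -3/10, so y_p = 9/25 - 3*x/10.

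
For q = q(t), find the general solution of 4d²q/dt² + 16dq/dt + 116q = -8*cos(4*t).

q = -32*sin(4*t)/425 - 26*cos(4*t)/425 + C1*cos(5*t)*exp(-2*t) + C2*exp(-2*t)*sin(5*t)

Divide through by 4: q'' + 4q' + 29q = -2*cos(4*t).
Characteristic equation r² + 4r + 29 = 0 has discriminant (4)² - 4·(29) = -100 < 0, so r = -2 ± 5i.
Hence q_h = C1*cos(5*t)*exp(-2*t) + C2*exp(-2*t)*sin(5*t).
Try q_p = A*cos(4*t) + B*sin(4*t). Substituting and equating the coefficients of cos(4t) and sin(4t) gives A = -26/425, B = -32/425, so q_p = -32*sin(4*t)/425 - 26*cos(4*t)/425.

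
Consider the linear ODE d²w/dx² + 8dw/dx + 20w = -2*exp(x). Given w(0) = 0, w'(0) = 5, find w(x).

w = -2*exp(x)/29 + 2*cos(2*x)*exp(-4*x)/29 + 155*exp(-4*x)*sin(2*x)/58

Characteristic equation r² + 8r + 20 = 0 has discriminant (8)² - 4·(20) = -16 < 0, so r = -4 ± 2i.
Hence w_h = C1*cos(2*x)*exp(-4*x) + C2*exp(-4*x)*sin(2*x).
Try w_p = A*exp(x). Substituting into the equation and dividing by exp(x) gives A = -2/29, so w_p = -2*exp(x)/29.
General solution: w = -2*exp(x)/29 + C1*cos(2*x)*exp(-4*x) + C2*exp(-4*x)*sin(2*x).
Apply the initial conditions: w(0) = -2/29 + C1 = 0 and w'(0) = -2/29 - 4*C1 + 2*C2 = 5. Solving gives C1 = 2/29, C2 = 155/58.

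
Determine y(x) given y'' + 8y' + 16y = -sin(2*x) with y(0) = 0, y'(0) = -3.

Characteristic equation r² + 8r + 16 = 0 has discriminant (8)² - 4·(16) = 0, so r = -4 is a repeated root.
Hence y_h = (C1 + C2*x)*exp(-4*x).
Try y_p = A*cos(2*x) + B*sin(2*x). Substituting and equating the coefficients of cos(2x) and sin(2x) gives A = 1/25, B = -3/100, so y_p = -3*sin(2*x)/100 + cos(2*x)/25.
General solution: y = -3*sin(2*x)/100 + cos(2*x)/25 + C1*exp(-4*x) + C2*x*exp(-4*x).
Apply the initial conditions: y(0) = 1/25 + C1 = 0 and y'(0) = -3/50 + C2 - 4*C1 = -3. Solving gives C1 = -1/25, C2 = -31/10.

y = -3*sin(2*x)/100 - exp(-4*x)/25 + cos(2*x)/25 - 31*x*exp(-4*x)/10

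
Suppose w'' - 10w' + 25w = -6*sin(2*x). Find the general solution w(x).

w = -126*sin(2*x)/841 - 120*cos(2*x)/841 + C1*exp(5*x) + C2*x*exp(5*x)

Characteristic equation r² - 10r + 25 = 0 has discriminant (-10)² - 4·(25) = 0, so r = 5 is a repeated root.
Hence w_h = (C1 + C2*x)*exp(5*x).
Try w_p = A*cos(2*x) + B*sin(2*x). Substituting and equating the coefficients of cos(2x) and sin(2x) gives A = -120/841, B = -126/841, so w_p = -126*sin(2*x)/841 - 120*cos(2*x)/841.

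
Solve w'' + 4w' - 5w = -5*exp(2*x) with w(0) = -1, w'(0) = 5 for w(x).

Characteristic equation r² + 4r - 5 = 0 factors as (r + 5)(r - 1) = 0, so r = -5, 1.
Hence w_h = C1*exp(-5*x) + C2*exp(x).
Try w_p = A*exp(2*x). Substituting into the equation and dividing by exp(2*x) gives A = -5/7, so w_p = -5*exp(2*x)/7.
General solution: w = -5*exp(2*x)/7 + C1*exp(-5*x) + C2*exp(x).
Apply the initial conditions: w(0) = -5/7 + C1 + C2 = -1 and w'(0) = -10/7 + C2 - 5*C1 = 5. Solving gives C1 = -47/42, C2 = 5/6.

w = -47*exp(-5*x)/42 - 5*exp(2*x)/7 + 5*exp(x)/6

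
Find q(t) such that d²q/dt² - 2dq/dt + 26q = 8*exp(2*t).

q = 4*exp(2*t)/13 + C1*cos(5*t)*exp(t) + C2*exp(t)*sin(5*t)

Characteristic equation r² - 2r + 26 = 0 has discriminant (-2)² - 4·(26) = -100 < 0, so r = 1 ± 5i.
Hence q_h = C1*cos(5*t)*exp(t) + C2*exp(t)*sin(5*t).
Try q_p = A*exp(2*t). Substituting into the equation and dividing by exp(2*t) gives A = 4/13, so q_p = 4*exp(2*t)/13.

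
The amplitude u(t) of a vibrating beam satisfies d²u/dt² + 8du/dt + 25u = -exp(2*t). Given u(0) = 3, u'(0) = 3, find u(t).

Characteristic equation r² + 8r + 25 = 0 has discriminant (8)² - 4·(25) = -36 < 0, so r = -4 ± 3i.
Hence u_h = C1*cos(3*t)*exp(-4*t) + C2*exp(-4*t)*sin(3*t).
Try u_p = A*exp(2*t). Substituting into the equation and dividing by exp(2*t) gives A = -1/45, so u_p = -exp(2*t)/45.
General solution: u = -exp(2*t)/45 + C1*cos(3*t)*exp(-4*t) + C2*exp(-4*t)*sin(3*t).
Apply the initial conditions: u(0) = -1/45 + C1 = 3 and u'(0) = -2/45 - 4*C1 + 3*C2 = 3. Solving gives C1 = 136/45, C2 = 227/45.

u = -exp(2*t)/45 + 136*cos(3*t)*exp(-4*t)/45 + 227*exp(-4*t)*sin(3*t)/45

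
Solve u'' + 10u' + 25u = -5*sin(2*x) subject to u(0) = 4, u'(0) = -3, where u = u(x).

u = -105*sin(2*x)/841 + 100*cos(2*x)/841 + 3264*exp(-5*x)/841 + 483*x*exp(-5*x)/29

Characteristic equation r² + 10r + 25 = 0 has discriminant (10)² - 4·(25) = 0, so r = -5 is a repeated root.
Hence u_h = (C1 + C2*x)*exp(-5*x).
Try u_p = A*cos(2*x) + B*sin(2*x). Substituting and equating the coefficients of cos(2x) and sin(2x) gives A = 100/841, B = -105/841, so u_p = -105*sin(2*x)/841 + 100*cos(2*x)/841.
General solution: u = -105*sin(2*x)/841 + 100*cos(2*x)/841 + C1*exp(-5*x) + C2*x*exp(-5*x).
Apply the initial conditions: u(0) = 100/841 + C1 = 4 and u'(0) = -210/841 + C2 - 5*C1 = -3. Solving gives C1 = 3264/841, C2 = 483/29.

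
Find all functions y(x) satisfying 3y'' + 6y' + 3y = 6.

Divide through by 3: y'' + 2y' + y = 2.
Characteristic equation r² + 2r + 1 = 0 has discriminant (2)² - 4·(1) = 0, so r = -1 is a repeated root.
Hence y_h = (C1 + C2*x)*exp(-x).
For the particular solution try y_p = A0. Substituting and matching coefficients of each power of x gives A0 = 2, so y_p = 2.

y = 2 + C1*exp(-x) + C2*x*exp(-x)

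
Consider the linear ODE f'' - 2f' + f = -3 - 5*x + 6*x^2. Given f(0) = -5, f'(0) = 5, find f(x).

Characteristic equation r² - 2r + 1 = 0 has discriminant (-2)² - 4·(1) = 0, so r = 1 is a repeated root.
Hence f_h = (C1 + C2*x)*exp(x).
For the particular solution try f_p = A0 + A1*x + A2*x^2. Substituting and matching coefficients of each power of x gives A0 = 23, A1 = 19, A2 = 6, so f_p = 23 + 6*x^2 + 19*x.
General solution: f = 23 + 6*x^2 + 19*x + C1*exp(x) + C2*x*exp(x).
Apply the initial conditions: f(0) = 23 + C1 = -5 and f'(0) = 19 + C1 + C2 = 5. Solving gives C1 = -28, C2 = 14.

f = 23 - 28*exp(x) + 6*x**2 + 19*x + 14*x*exp(x)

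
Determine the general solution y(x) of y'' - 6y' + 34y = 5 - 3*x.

Characteristic equation r² - 6r + 34 = 0 has discriminant (-6)² - 4·(34) = -100 < 0, so r = 3 ± 5i.
Hence y_h = C1*cos(5*x)*exp(3*x) + C2*exp(3*x)*sin(5*x).
For the particular solution try y_p = A0 + A1*x. Substituting and matching coefficients of each power of x gives A0 = 38/289, A1 = -3/34, so y_p = 38/289 - 3*x/34.

y = 38/289 - 3*x/34 + C1*cos(5*x)*exp(3*x) + C2*exp(3*x)*sin(5*x)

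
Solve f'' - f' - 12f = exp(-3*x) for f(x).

f = C1*exp(-3*x) + C2*exp(4*x) - x*exp(-3*x)/7

Characteristic equation r² - r - 12 = 0 factors as (r + 3)(r - 4) = 0, so r = -3, 4.
Hence f_h = C1*exp(-3*x) + C2*exp(4*x).
Since exp(-3*x) solves the homogeneous equation (r = -3 is a root of multiplicity 1), multiply the trial by x. Try f_p = A*x*exp(-3*x). Substituting into the equation and dividing by exp(-3*x) gives A = -1/7, so f_p = -x*exp(-3*x)/7.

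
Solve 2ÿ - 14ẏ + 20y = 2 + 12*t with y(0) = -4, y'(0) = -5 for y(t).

y = 13/25 - 17*exp(2*t)/3 + 3*t/5 + 86*exp(5*t)/75

Divide through by 2: y'' - 7y' + 10y = 1 + 6*t.
Characteristic equation r² - 7r + 10 = 0 factors as (r - 2)(r - 5) = 0, so r = 2, 5.
Hence y_h = C1*exp(2*t) + C2*exp(5*t).
For the particular solution try y_p = A0 + A1*t. Substituting and matching coefficients of each power of t gives A0 = 13/25, A1 = 3/5, so y_p = 13/25 + 3*t/5.
General solution: y = 13/25 + 3*t/5 + C1*exp(2*t) + C2*exp(5*t).
Apply the initial conditions: y(0) = 13/25 + C1 + C2 = -4 and y'(0) = 3/5 + 2*C1 + 5*C2 = -5. Solving gives C1 = -17/3, C2 = 86/75.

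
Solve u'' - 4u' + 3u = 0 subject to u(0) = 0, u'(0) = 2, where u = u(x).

u = -exp(x) + exp(3*x)

Characteristic equation r² - 4r + 3 = 0 factors as (r - 3)(r - 1) = 0, so r = 3, 1.
Hence u_h = C1*exp(3*x) + C2*exp(x).
Apply the initial conditions: u(0) = C1 + C2 = 0 and u'(0) = C2 + 3*C1 = 2. Solving gives C1 = 1, C2 = -1.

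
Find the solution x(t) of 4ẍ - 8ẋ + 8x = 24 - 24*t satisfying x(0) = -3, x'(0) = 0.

x = -3*t - 3*cos(t)*exp(t) + 6*exp(t)*sin(t)

Divide through by 4: x'' - 2x' + 2x = 6 - 6*t.
Characteristic equation r² - 2r + 2 = 0 has discriminant (-2)² - 4·(2) = -4 < 0, so r = 1 ± i.
Hence x_h = C1*cos(t)*exp(t) + C2*exp(t)*sin(t).
For the particular solution try x_p = A0 + A1*t. Substituting and matching coefficients of each power of t gives A0 = 0, A1 = -3, so x_p = -3*t.
General solution: x = -3*t + C1*cos(t)*exp(t) + C2*exp(t)*sin(t).
Apply the initial conditions: x(0) = C1 = -3 and x'(0) = -3 + C1 + C2 = 0. Solving gives C1 = -3, C2 = 6.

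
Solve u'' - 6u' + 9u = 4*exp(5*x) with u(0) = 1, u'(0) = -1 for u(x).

u = -6*x*exp(3*x) + exp(5*x)

Characteristic equation r² - 6r + 9 = 0 has discriminant (-6)² - 4·(9) = 0, so r = 3 is a repeated root.
Hence u_h = (C1 + C2*x)*exp(3*x).
Try u_p = A*exp(5*x). Substituting into the equation and dividing by exp(5*x) gives A = 1, so u_p = exp(5*x).
General solution: u = C1*exp(3*x) + C2*x*exp(3*x) + exp(5*x).
Apply the initial conditions: u(0) = 1 + C1 = 1 and u'(0) = 5 + C2 + 3*C1 = -1. Solving gives C1 = 0, C2 = -6.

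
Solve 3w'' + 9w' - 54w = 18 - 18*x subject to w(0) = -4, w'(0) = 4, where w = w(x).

w = -5/18 - 89*exp(-6*x)/54 - 56*exp(3*x)/27 + x/3

Divide through by 3: w'' + 3w' - 18w = 6 - 6*x.
Characteristic equation r² + 3r - 18 = 0 factors as (r - 3)(r + 6) = 0, so r = 3, -6.
Hence w_h = C1*exp(3*x) + C2*exp(-6*x).
For the particular solution try w_p = A0 + A1*x. Substituting and matching coefficients of each power of x gives A0 = -5/18, A1 = 1/3, so w_p = -5/18 + x/3.
General solution: w = -5/18 + x/3 + C1*exp(3*x) + C2*exp(-6*x).
Apply the initial conditions: w(0) = -5/18 + C1 + C2 = -4 and w'(0) = 1/3 - 6*C2 + 3*C1 = 4. Solving gives C1 = -56/27, C2 = -89/54.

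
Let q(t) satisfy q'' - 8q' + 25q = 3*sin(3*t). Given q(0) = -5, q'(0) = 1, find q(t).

q = 3*sin(3*t)/52 + 9*cos(3*t)/104 - 529*cos(3*t)*exp(4*t)/104 + 367*exp(4*t)*sin(3*t)/52

Characteristic equation r² - 8r + 25 = 0 has discriminant (-8)² - 4·(25) = -36 < 0, so r = 4 ± 3i.
Hence q_h = C1*cos(3*t)*exp(4*t) + C2*exp(4*t)*sin(3*t).
Try q_p = A*cos(3*t) + B*sin(3*t). Substituting and equating the coefficients of cos(3t) and sin(3t) gives A = 9/104, B = 3/52, so q_p = 3*sin(3*t)/52 + 9*cos(3*t)/104.
General solution: q = 3*sin(3*t)/52 + 9*cos(3*t)/104 + C1*cos(3*t)*exp(4*t) + C2*exp(4*t)*sin(3*t).
Apply the initial conditions: q(0) = 9/104 + C1 = -5 and q'(0) = 9/52 + 3*C2 + 4*C1 = 1. Solving gives C1 = -529/104, C2 = 367/52.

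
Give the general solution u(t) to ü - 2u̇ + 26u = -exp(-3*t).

u = -exp(-3*t)/41 + C1*cos(5*t)*exp(t) + C2*exp(t)*sin(5*t)

Characteristic equation r² - 2r + 26 = 0 has discriminant (-2)² - 4·(26) = -100 < 0, so r = 1 ± 5i.
Hence u_h = C1*cos(5*t)*exp(t) + C2*exp(t)*sin(5*t).
Try u_p = A*exp(-3*t). Substituting into the equation and dividing by exp(-3*t) gives A = -1/41, so u_p = -exp(-3*t)/41.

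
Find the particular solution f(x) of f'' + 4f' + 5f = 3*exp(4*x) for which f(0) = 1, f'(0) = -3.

f = 3*exp(4*x)/37 - 55*exp(-2*x)*sin(x)/37 + 34*cos(x)*exp(-2*x)/37

Characteristic equation r² + 4r + 5 = 0 has discriminant (4)² - 4·(5) = -4 < 0, so r = -2 ± i.
Hence f_h = C1*cos(x)*exp(-2*x) + C2*exp(-2*x)*sin(x).
Try f_p = A*exp(4*x). Substituting into the equation and dividing by exp(4*x) gives A = 3/37, so f_p = 3*exp(4*x)/37.
General solution: f = 3*exp(4*x)/37 + C1*cos(x)*exp(-2*x) + C2*exp(-2*x)*sin(x).
Apply the initial conditions: f(0) = 3/37 + C1 = 1 and f'(0) = 12/37 + C2 - 2*C1 = -3. Solving gives C1 = 34/37, C2 = -55/37.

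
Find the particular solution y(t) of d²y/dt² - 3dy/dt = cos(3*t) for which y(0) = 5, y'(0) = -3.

Characteristic equation r² - 3r = 0 factors as (r - 3)r = 0, so r = 3, 0.
Hence y_h = C1*exp(3*t) + C2.
Try y_p = A*cos(3*t) + B*sin(3*t). Substituting and equating the coefficients of cos(3t) and sin(3t) gives A = -1/18, B = -1/18, so y_p = -cos(3*t)/18 - sin(3*t)/18.
General solution: y = C2 - cos(3*t)/18 - sin(3*t)/18 + C1*exp(3*t).
Apply the initial conditions: y(0) = -1/18 + C1 + C2 = 5 and y'(0) = -1/6 + 3*C1 = -3. Solving gives C1 = -17/18, C2 = 6.

y = 6 - 17*exp(3*t)/18 - cos(3*t)/18 - sin(3*t)/18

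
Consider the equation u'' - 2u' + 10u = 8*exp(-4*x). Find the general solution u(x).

Characteristic equation r² - 2r + 10 = 0 has discriminant (-2)² - 4·(10) = -36 < 0, so r = 1 ± 3i.
Hence u_h = C1*cos(3*x)*exp(x) + C2*exp(x)*sin(3*x).
Try u_p = A*exp(-4*x). Substituting into the equation and dividing by exp(-4*x) gives A = 4/17, so u_p = 4*exp(-4*x)/17.

u = 4*exp(-4*x)/17 + C1*cos(3*x)*exp(x) + C2*exp(x)*sin(3*x)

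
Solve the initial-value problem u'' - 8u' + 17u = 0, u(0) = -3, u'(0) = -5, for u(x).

u = -3*cos(x)*exp(4*x) + 7*exp(4*x)*sin(x)

Characteristic equation r² - 8r + 17 = 0 has discriminant (-8)² - 4·(17) = -4 < 0, so r = 4 ± i.
Hence u_h = C1*cos(x)*exp(4*x) + C2*exp(4*x)*sin(x).
Apply the initial conditions: u(0) = C1 = -3 and u'(0) = C2 + 4*C1 = -5. Solving gives C1 = -3, C2 = 7.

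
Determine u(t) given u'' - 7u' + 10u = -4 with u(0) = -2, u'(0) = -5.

u = -2/5 - exp(2*t) - 3*exp(5*t)/5

Characteristic equation r² - 7r + 10 = 0 factors as (r - 2)(r - 5) = 0, so r = 2, 5.
Hence u_h = C1*exp(2*t) + C2*exp(5*t).
For the particular solution try u_p = A0. Substituting and matching coefficients of each power of t gives A0 = -2/5, so u_p = -2/5.
General solution: u = -2/5 + C1*exp(2*t) + C2*exp(5*t).
Apply the initial conditions: u(0) = -2/5 + C1 + C2 = -2 and u'(0) = 2*C1 + 5*C2 = -5. Solving gives C1 = -1, C2 = -3/5.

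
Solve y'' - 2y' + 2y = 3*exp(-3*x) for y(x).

y = 3*exp(-3*x)/17 + C1*cos(x)*exp(x) + C2*exp(x)*sin(x)

Characteristic equation r² - 2r + 2 = 0 has discriminant (-2)² - 4·(2) = -4 < 0, so r = 1 ± i.
Hence y_h = C1*cos(x)*exp(x) + C2*exp(x)*sin(x).
Try y_p = A*exp(-3*x). Substituting into the equation and dividing by exp(-3*x) gives A = 3/17, so y_p = 3*exp(-3*x)/17.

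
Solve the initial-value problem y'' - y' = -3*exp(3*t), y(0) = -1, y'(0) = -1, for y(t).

y = -1 + exp(t)/2 - exp(3*t)/2

Characteristic equation r² - r = 0 factors as (r - 1)r = 0, so r = 1, 0.
Hence y_h = C1*exp(t) + C2.
Try y_p = A*exp(3*t). Substituting into the equation and dividing by exp(3*t) gives A = -1/2, so y_p = -exp(3*t)/2.
General solution: y = C2 - exp(3*t)/2 + C1*exp(t).
Apply the initial conditions: y(0) = -1/2 + C1 + C2 = -1 and y'(0) = -3/2 + C1 = -1. Solving gives C1 = 1/2, C2 = -1.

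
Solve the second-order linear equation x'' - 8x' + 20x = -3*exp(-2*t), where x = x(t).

Characteristic equation r² - 8r + 20 = 0 has discriminant (-8)² - 4·(20) = -16 < 0, so r = 4 ± 2i.
Hence x_h = C1*cos(2*t)*exp(4*t) + C2*exp(4*t)*sin(2*t).
Try x_p = A*exp(-2*t). Substituting into the equation and dividing by exp(-2*t) gives A = -3/40, so x_p = -3*exp(-2*t)/40.

x = -3*exp(-2*t)/40 + C1*cos(2*t)*exp(4*t) + C2*exp(4*t)*sin(2*t)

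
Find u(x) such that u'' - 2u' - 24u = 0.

Characteristic equation r² - 2r - 24 = 0 factors as (r - 6)(r + 4) = 0, so r = 6, -4.
Hence u_h = C1*exp(6*x) + C2*exp(-4*x).

u = C1*exp(6*x) + C2*exp(-4*x)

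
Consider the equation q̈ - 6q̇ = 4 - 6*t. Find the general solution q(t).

Characteristic equation r² - 6r = 0 factors as (r - 6)r = 0, so r = 6, 0.
Hence q_h = C1*exp(6*t) + C2.
Since 0 is a characteristic root (multiplicity 1), multiply the polynomial trial by t: try q_p = t*(A0 + A1*t). Substituting and matching coefficients of each power of t gives A0 = -1/2, A1 = 1/2, so q_p = t^2/2 - t/2.

q = C2 + t**2/2 - t/2 + C1*exp(6*t)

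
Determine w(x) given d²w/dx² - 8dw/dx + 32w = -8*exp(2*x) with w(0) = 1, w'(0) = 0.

Characteristic equation r² - 8r + 32 = 0 has discriminant (-8)² - 4·(32) = -64 < 0, so r = 4 ± 4i.
Hence w_h = C1*cos(4*x)*exp(4*x) + C2*exp(4*x)*sin(4*x).
Try w_p = A*exp(2*x). Substituting into the equation and dividing by exp(2*x) gives A = -2/5, so w_p = -2*exp(2*x)/5.
General solution: w = -2*exp(2*x)/5 + C1*cos(4*x)*exp(4*x) + C2*exp(4*x)*sin(4*x).
Apply the initial conditions: w(0) = -2/5 + C1 = 1 and w'(0) = -4/5 + 4*C1 + 4*C2 = 0. Solving gives C1 = 7/5, C2 = -6/5.

w = -2*exp(2*x)/5 - 6*exp(4*x)*sin(4*x)/5 + 7*cos(4*x)*exp(4*x)/5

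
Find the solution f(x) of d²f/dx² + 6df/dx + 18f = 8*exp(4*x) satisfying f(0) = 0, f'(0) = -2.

f = 4*exp(4*x)/29 - 86*exp(-3*x)*sin(3*x)/87 - 4*cos(3*x)*exp(-3*x)/29

Characteristic equation r² + 6r + 18 = 0 has discriminant (6)² - 4·(18) = -36 < 0, so r = -3 ± 3i.
Hence f_h = C1*cos(3*x)*exp(-3*x) + C2*exp(-3*x)*sin(3*x).
Try f_p = A*exp(4*x). Substituting into the equation and dividing by exp(4*x) gives A = 4/29, so f_p = 4*exp(4*x)/29.
General solution: f = 4*exp(4*x)/29 + C1*cos(3*x)*exp(-3*x) + C2*exp(-3*x)*sin(3*x).
Apply the initial conditions: f(0) = 4/29 + C1 = 0 and f'(0) = 16/29 - 3*C1 + 3*C2 = -2. Solving gives C1 = -4/29, C2 = -86/87.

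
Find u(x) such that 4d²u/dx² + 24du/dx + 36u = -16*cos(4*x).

Divide through by 4: u'' + 6u' + 9u = -4*cos(4*x).
Characteristic equation r² + 6r + 9 = 0 has discriminant (6)² - 4·(9) = 0, so r = -3 is a repeated root.
Hence u_h = (C1 + C2*x)*exp(-3*x).
Try u_p = A*cos(4*x) + B*sin(4*x). Substituting and equating the coefficients of cos(4x) and sin(4x) gives A = 28/625, B = -96/625, so u_p = -96*sin(4*x)/625 + 28*cos(4*x)/625.

u = -96*sin(4*x)/625 + 28*cos(4*x)/625 + C1*exp(-3*x) + C2*x*exp(-3*x)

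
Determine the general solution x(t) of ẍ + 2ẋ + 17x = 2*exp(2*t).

Characteristic equation r² + 2r + 17 = 0 has discriminant (2)² - 4·(17) = -64 < 0, so r = -1 ± 4i.
Hence x_h = C1*cos(4*t)*exp(-t) + C2*exp(-t)*sin(4*t).
Try x_p = A*exp(2*t). Substituting into the equation and dividing by exp(2*t) gives A = 2/25, so x_p = 2*exp(2*t)/25.

x = 2*exp(2*t)/25 + C1*cos(4*t)*exp(-t) + C2*exp(-t)*sin(4*t)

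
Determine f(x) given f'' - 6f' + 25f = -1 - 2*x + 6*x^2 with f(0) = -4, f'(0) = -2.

f = -793/15625 + 6*x**2/25 + 22*x/625 - 61707*cos(4*x)*exp(3*x)/15625 + 153321*exp(3*x)*sin(4*x)/62500

Characteristic equation r² - 6r + 25 = 0 has discriminant (-6)² - 4·(25) = -64 < 0, so r = 3 ± 4i.
Hence f_h = C1*cos(4*x)*exp(3*x) + C2*exp(3*x)*sin(4*x).
For the particular solution try f_p = A0 + A1*x + A2*x^2. Substituting and matching coefficients of each power of x gives A0 = -793/15625, A1 = 22/625, A2 = 6/25, so f_p = -793/15625 + 6*x^2/25 + 22*x/625.
General solution: f = -793/15625 + 6*x^2/25 + 22*x/625 + C1*cos(4*x)*exp(3*x) + C2*exp(3*x)*sin(4*x).
Apply the initial conditions: f(0) = -793/15625 + C1 = -4 and f'(0) = 22/625 + 3*C1 + 4*C2 = -2. Solving gives C1 = -61707/15625, C2 = 153321/62500.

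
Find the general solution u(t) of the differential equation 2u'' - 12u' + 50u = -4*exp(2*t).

Divide through by 2: u'' - 6u' + 25u = -2*exp(2*t).
Characteristic equation r² - 6r + 25 = 0 has discriminant (-6)² - 4·(25) = -64 < 0, so r = 3 ± 4i.
Hence u_h = C1*cos(4*t)*exp(3*t) + C2*exp(3*t)*sin(4*t).
Try u_p = A*exp(2*t). Substituting into the equation and dividing by exp(2*t) gives A = -2/17, so u_p = -2*exp(2*t)/17.

u = -2*exp(2*t)/17 + C1*cos(4*t)*exp(3*t) + C2*exp(3*t)*sin(4*t)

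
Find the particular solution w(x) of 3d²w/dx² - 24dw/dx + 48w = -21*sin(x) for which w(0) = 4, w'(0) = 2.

Divide through by 3: w'' - 8w' + 16w = -7*sin(x).
Characteristic equation r² - 8r + 16 = 0 has discriminant (-8)² - 4·(16) = 0, so r = 4 is a repeated root.
Hence w_h = (C1 + C2*x)*exp(4*x).
Try w_p = A*cos(x) + B*sin(x). Substituting and equating the coefficients of cos(x) and sin(x) gives A = -56/289, B = -105/289, so w_p = -105*sin(x)/289 - 56*cos(x)/289.
General solution: w = -105*sin(x)/289 - 56*cos(x)/289 + C1*exp(4*x) + C2*x*exp(4*x).
Apply the initial conditions: w(0) = -56/289 + C1 = 4 and w'(0) = -105/289 + C2 + 4*C1 = 2. Solving gives C1 = 1212/289, C2 = -245/17.

w = -105*sin(x)/289 - 56*cos(x)/289 + 1212*exp(4*x)/289 - 245*x*exp(4*x)/17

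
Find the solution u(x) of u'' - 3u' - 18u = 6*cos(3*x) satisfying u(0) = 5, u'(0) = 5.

u = -cos(3*x)/5 - sin(3*x)/15 + 26*exp(-3*x)/9 + 104*exp(6*x)/45

Characteristic equation r² - 3r - 18 = 0 factors as (r - 6)(r + 3) = 0, so r = 6, -3.
Hence u_h = C1*exp(6*x) + C2*exp(-3*x).
Try u_p = A*cos(3*x) + B*sin(3*x). Substituting and equating the coefficients of cos(3x) and sin(3x) gives A = -1/5, B = -1/15, so u_p = -cos(3*x)/5 - sin(3*x)/15.
General solution: u = -cos(3*x)/5 - sin(3*x)/15 + C1*exp(6*x) + C2*exp(-3*x).
Apply the initial conditions: u(0) = -1/5 + C1 + C2 = 5 and u'(0) = -1/5 - 3*C2 + 6*C1 = 5. Solving gives C1 = 104/45, C2 = 26/9.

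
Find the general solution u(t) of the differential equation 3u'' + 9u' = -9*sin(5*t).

u = C2 + 3*sin(5*t)/34 + 9*cos(5*t)/170 + C1*exp(-3*t)

Divide through by 3: u'' + 3u' = -3*sin(5*t).
Characteristic equation r² + 3r = 0 factors as (r + 3)r = 0, so r = -3, 0.
Hence u_h = C1*exp(-3*t) + C2.
Try u_p = A*cos(5*t) + B*sin(5*t). Substituting and equating the coefficients of cos(5t) and sin(5t) gives A = 9/170, B = 3/34, so u_p = 3*sin(5*t)/34 + 9*cos(5*t)/170.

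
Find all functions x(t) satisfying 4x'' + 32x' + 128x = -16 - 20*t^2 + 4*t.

Divide through by 4: x'' + 8x' + 32x = -4 + t - 5*t^2.
Characteristic equation r² + 8r + 32 = 0 has discriminant (8)² - 4·(32) = -64 < 0, so r = -4 ± 4i.
Hence x_h = C1*cos(4*t)*exp(-4*t) + C2*exp(-4*t)*sin(4*t).
For the particular solution try x_p = A0 + A1*t + A2*t^2. Substituting and matching coefficients of each power of t gives A0 = -73/512, A1 = 7/64, A2 = -5/32, so x_p = -73/512 - 5*t^2/32 + 7*t/64.

x = -73/512 - 5*t**2/32 + 7*t/64 + C1*cos(4*t)*exp(-4*t) + C2*exp(-4*t)*sin(4*t)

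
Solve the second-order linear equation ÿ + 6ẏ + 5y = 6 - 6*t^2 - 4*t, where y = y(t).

y = -102/125 - 6*t**2/5 + 52*t/25 + C1*exp(-t) + C2*exp(-5*t)

Characteristic equation r² + 6r + 5 = 0 factors as (r + 1)(r + 5) = 0, so r = -1, -5.
Hence y_h = C1*exp(-t) + C2*exp(-5*t).
For the particular solution try y_p = A0 + A1*t + A2*t^2. Substituting and matching coefficients of each power of t gives A0 = -102/125, A1 = 52/25, A2 = -6/5, so y_p = -102/125 - 6*t^2/5 + 52*t/25.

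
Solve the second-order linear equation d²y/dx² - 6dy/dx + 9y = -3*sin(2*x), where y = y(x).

y = -36*cos(2*x)/169 - 15*sin(2*x)/169 + C1*exp(3*x) + C2*x*exp(3*x)

Characteristic equation r² - 6r + 9 = 0 has discriminant (-6)² - 4·(9) = 0, so r = 3 is a repeated root.
Hence y_h = (C1 + C2*x)*exp(3*x).
Try y_p = A*cos(2*x) + B*sin(2*x). Substituting and equating the coefficients of cos(2x) and sin(2x) gives A = -36/169, B = -15/169, so y_p = -36*cos(2*x)/169 - 15*sin(2*x)/169.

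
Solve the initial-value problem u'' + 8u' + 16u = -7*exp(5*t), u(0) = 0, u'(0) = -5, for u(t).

u = -7*exp(5*t)/81 + 7*exp(-4*t)/81 - 38*t*exp(-4*t)/9

Characteristic equation r² + 8r + 16 = 0 has discriminant (8)² - 4·(16) = 0, so r = -4 is a repeated root.
Hence u_h = (C1 + C2*t)*exp(-4*t).
Try u_p = A*exp(5*t). Substituting into the equation and dividing by exp(5*t) gives A = -7/81, so u_p = -7*exp(5*t)/81.
General solution: u = -7*exp(5*t)/81 + C1*exp(-4*t) + C2*t*exp(-4*t).
Apply the initial conditions: u(0) = -7/81 + C1 = 0 and u'(0) = -35/81 + C2 - 4*C1 = -5. Solving gives C1 = 7/81, C2 = -38/9.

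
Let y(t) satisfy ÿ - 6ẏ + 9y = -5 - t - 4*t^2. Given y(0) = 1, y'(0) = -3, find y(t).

Characteristic equation r² - 6r + 9 = 0 has discriminant (-6)² - 4·(9) = 0, so r = 3 is a repeated root.
Hence y_h = (C1 + C2*t)*exp(3*t).
For the particular solution try y_p = A0 + A1*t + A2*t^2. Substituting and matching coefficients of each power of t gives A0 = -25/27, A1 = -19/27, A2 = -4/9, so y_p = -25/27 - 19*t/27 - 4*t^2/9.
General solution: y = -25/27 - 19*t/27 - 4*t^2/9 + C1*exp(3*t) + C2*t*exp(3*t).
Apply the initial conditions: y(0) = -25/27 + C1 = 1 and y'(0) = -19/27 + C2 + 3*C1 = -3. Solving gives C1 = 52/27, C2 = -218/27.

y = -25/27 - 19*t/27 - 4*t**2/9 + 52*exp(3*t)/27 - 218*t*exp(3*t)/27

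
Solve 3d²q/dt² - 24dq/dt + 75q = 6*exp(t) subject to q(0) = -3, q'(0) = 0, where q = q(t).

Divide through by 3: q'' - 8q' + 25q = 2*exp(t).
Characteristic equation r² - 8r + 25 = 0 has discriminant (-8)² - 4·(25) = -36 < 0, so r = 4 ± 3i.
Hence q_h = C1*cos(3*t)*exp(4*t) + C2*exp(4*t)*sin(3*t).
Try q_p = A*exp(t). Substituting into the equation and dividing by exp(t) gives A = 1/9, so q_p = exp(t)/9.
General solution: q = exp(t)/9 + C1*cos(3*t)*exp(4*t) + C2*exp(4*t)*sin(3*t).
Apply the initial conditions: q(0) = 1/9 + C1 = -3 and q'(0) = 1/9 + 3*C2 + 4*C1 = 0. Solving gives C1 = -28/9, C2 = 37/9.

q = exp(t)/9 - 28*cos(3*t)*exp(4*t)/9 + 37*exp(4*t)*sin(3*t)/9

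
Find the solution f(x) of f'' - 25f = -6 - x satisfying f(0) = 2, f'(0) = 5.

Characteristic equation r² - 25 = 0 factors as (r - 5)(r + 5) = 0, so r = 5, -5.
Hence f_h = C1*exp(5*x) + C2*exp(-5*x).
For the particular solution try f_p = A0 + A1*x. Substituting and matching coefficients of each power of x gives A0 = 6/25, A1 = 1/25, so f_p = 6/25 + x/25.
General solution: f = 6/25 + x/25 + C1*exp(5*x) + C2*exp(-5*x).
Apply the initial conditions: f(0) = 6/25 + C1 + C2 = 2 and f'(0) = 1/25 - 5*C2 + 5*C1 = 5. Solving gives C1 = 172/125, C2 = 48/125.

f = 6/25 + x/25 + 48*exp(-5*x)/125 + 172*exp(5*x)/125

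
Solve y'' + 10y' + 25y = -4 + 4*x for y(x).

Characteristic equation r² + 10r + 25 = 0 has discriminant (10)² - 4·(25) = 0, so r = -5 is a repeated root.
Hence y_h = (C1 + C2*x)*exp(-5*x).
For the particular solution try y_p = A0 + A1*x. Substituting and matching coefficients of each power of x gives A0 = -28/125, A1 = 4/25, so y_p = -28/125 + 4*x/25.

y = -28/125 + 4*x/25 + C1*exp(-5*x) + C2*x*exp(-5*x)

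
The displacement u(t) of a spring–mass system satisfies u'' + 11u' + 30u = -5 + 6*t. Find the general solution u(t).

Characteristic equation r² + 11r + 30 = 0 factors as (r + 5)(r + 6) = 0, so r = -5, -6.
Hence u_h = C1*exp(-5*t) + C2*exp(-6*t).
For the particular solution try u_p = A0 + A1*t. Substituting and matching coefficients of each power of t gives A0 = -6/25, A1 = 1/5, so u_p = -6/25 + t/5.

u = -6/25 + t/5 + C1*exp(-5*t) + C2*exp(-6*t)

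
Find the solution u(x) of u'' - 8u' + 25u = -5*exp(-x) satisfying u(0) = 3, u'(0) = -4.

u = -5*exp(-x)/34 - 569*exp(4*x)*sin(3*x)/102 + 107*cos(3*x)*exp(4*x)/34

Characteristic equation r² - 8r + 25 = 0 has discriminant (-8)² - 4·(25) = -36 < 0, so r = 4 ± 3i.
Hence u_h = C1*cos(3*x)*exp(4*x) + C2*exp(4*x)*sin(3*x).
Try u_p = A*exp(-x). Substituting into the equation and dividing by exp(-x) gives A = -5/34, so u_p = -5*exp(-x)/34.
General solution: u = -5*exp(-x)/34 + C1*cos(3*x)*exp(4*x) + C2*exp(4*x)*sin(3*x).
Apply the initial conditions: u(0) = -5/34 + C1 = 3 and u'(0) = 5/34 + 3*C2 + 4*C1 = -4. Solving gives C1 = 107/34, C2 = -569/102.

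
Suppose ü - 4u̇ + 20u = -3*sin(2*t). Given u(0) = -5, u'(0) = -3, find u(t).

u = -3*sin(2*t)/20 - 3*cos(2*t)/40 - 197*cos(4*t)*exp(2*t)/40 + 143*exp(2*t)*sin(4*t)/80

Characteristic equation r² - 4r + 20 = 0 has discriminant (-4)² - 4·(20) = -64 < 0, so r = 2 ± 4i.
Hence u_h = C1*cos(4*t)*exp(2*t) + C2*exp(2*t)*sin(4*t).
Try u_p = A*cos(2*t) + B*sin(2*t). Substituting and equating the coefficients of cos(2t) and sin(2t) gives A = -3/40, B = -3/20, so u_p = -3*sin(2*t)/20 - 3*cos(2*t)/40.
General solution: u = -3*sin(2*t)/20 - 3*cos(2*t)/40 + C1*cos(4*t)*exp(2*t) + C2*exp(2*t)*sin(4*t).
Apply the initial conditions: u(0) = -3/40 + C1 = -5 and u'(0) = -3/10 + 2*C1 + 4*C2 = -3. Solving gives C1 = -197/40, C2 = 143/80.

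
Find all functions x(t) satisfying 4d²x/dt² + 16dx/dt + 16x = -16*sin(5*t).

x = 80*cos(5*t)/841 + 84*sin(5*t)/841 + C1*exp(-2*t) + C2*t*exp(-2*t)

Divide through by 4: x'' + 4x' + 4x = -4*sin(5*t).
Characteristic equation r² + 4r + 4 = 0 has discriminant (4)² - 4·(4) = 0, so r = -2 is a repeated root.
Hence x_h = (C1 + C2*t)*exp(-2*t).
Try x_p = A*cos(5*t) + B*sin(5*t). Substituting and equating the coefficients of cos(5t) and sin(5t) gives A = 80/841, B = 84/841, so x_p = 80*cos(5*t)/841 + 84*sin(5*t)/841.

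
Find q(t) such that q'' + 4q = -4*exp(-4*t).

q = -exp(-4*t)/5 + C1*cos(2*t) + C2*sin(2*t)

Characteristic equation r² + 4 = 0 has discriminant (0)² - 4·(4) = -16 < 0, so r = ± 2i.
Hence q_h = C1*cos(2*t) + C2*sin(2*t).
Try q_p = A*exp(-4*t). Substituting into the equation and dividing by exp(-4*t) gives A = -1/5, so q_p = -exp(-4*t)/5.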